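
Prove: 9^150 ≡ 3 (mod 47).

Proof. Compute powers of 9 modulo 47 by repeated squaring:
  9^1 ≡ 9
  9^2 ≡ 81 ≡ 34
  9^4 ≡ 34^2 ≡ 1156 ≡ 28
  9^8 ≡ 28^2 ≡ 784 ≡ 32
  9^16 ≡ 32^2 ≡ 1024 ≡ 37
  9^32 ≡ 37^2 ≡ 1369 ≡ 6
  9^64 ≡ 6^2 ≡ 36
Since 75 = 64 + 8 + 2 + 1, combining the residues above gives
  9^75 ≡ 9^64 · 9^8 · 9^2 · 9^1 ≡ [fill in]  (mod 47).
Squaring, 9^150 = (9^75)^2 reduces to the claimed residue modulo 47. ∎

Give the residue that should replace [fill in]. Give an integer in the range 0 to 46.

Multiply the listed residues: 36 · 32 · 34 · 9 = 1152 → 39168 → 352512.
Reducing modulo 47: 352512 = 7500·47 + 12, so 9^75 ≡ 12.

12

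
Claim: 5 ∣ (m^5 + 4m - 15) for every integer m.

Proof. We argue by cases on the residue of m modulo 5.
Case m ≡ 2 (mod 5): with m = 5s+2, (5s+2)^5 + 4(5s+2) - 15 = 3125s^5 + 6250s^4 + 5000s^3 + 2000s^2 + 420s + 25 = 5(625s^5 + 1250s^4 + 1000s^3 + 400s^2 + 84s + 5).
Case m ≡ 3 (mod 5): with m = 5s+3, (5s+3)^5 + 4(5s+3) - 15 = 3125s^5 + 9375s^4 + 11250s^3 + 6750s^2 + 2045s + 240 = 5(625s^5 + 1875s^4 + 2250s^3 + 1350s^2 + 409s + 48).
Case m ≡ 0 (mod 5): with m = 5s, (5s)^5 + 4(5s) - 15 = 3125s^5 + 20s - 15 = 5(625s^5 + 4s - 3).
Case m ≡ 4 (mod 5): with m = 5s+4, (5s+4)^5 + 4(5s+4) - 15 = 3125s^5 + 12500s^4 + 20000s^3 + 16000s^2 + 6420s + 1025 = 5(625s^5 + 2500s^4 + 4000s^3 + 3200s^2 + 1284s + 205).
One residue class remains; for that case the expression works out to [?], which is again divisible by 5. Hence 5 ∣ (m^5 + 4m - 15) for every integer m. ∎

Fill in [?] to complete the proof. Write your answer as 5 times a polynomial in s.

5(625s^5 + 625s^4 + 250s^3 + 50s^2 + 9s - 2)

The residues treated are {2, 3, 0, 4}, so the missing case is m ≡ 1 (mod 5); write m = 5s+1.
Then (5s+1)^5 + 4(5s+1) - 15 = 3125s^5 + 3125s^4 + 1250s^3 + 250s^2 + 45s - 10 = 5(625s^5 + 625s^4 + 250s^3 + 50s^2 + 9s - 2).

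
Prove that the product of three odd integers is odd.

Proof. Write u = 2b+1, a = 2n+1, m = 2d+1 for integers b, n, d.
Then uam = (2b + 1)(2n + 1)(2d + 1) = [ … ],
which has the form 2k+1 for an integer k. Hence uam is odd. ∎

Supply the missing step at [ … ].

2(4bdn + 2bd + 2bn + b + 2dn + d + n) + 1

Expanding: (2b + 1)(2n + 1)(2d + 1) = 8bdn + 4bd + 4bn + 2b + 4dn + 2d + 2n + 1.
Every term except the constant is even, so this is 2(4bdn + 2bd + 2bn + b + 2dn + d + n) + 1,
and 4bdn + 2bd + 2bn + b + 2dn + d + n ∈ ℤ gives the required form.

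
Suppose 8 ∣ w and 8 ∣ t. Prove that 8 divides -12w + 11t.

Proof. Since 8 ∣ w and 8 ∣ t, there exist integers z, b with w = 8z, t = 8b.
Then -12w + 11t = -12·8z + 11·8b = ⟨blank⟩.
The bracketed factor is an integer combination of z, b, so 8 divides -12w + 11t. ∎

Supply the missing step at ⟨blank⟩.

8(11b - 12z)

Each term has a factor of 8: -12·8z + 11·8b = 8·(11b - 12z).
Since 11b - 12z is an integer, 8 ∣ (-12w + 11t).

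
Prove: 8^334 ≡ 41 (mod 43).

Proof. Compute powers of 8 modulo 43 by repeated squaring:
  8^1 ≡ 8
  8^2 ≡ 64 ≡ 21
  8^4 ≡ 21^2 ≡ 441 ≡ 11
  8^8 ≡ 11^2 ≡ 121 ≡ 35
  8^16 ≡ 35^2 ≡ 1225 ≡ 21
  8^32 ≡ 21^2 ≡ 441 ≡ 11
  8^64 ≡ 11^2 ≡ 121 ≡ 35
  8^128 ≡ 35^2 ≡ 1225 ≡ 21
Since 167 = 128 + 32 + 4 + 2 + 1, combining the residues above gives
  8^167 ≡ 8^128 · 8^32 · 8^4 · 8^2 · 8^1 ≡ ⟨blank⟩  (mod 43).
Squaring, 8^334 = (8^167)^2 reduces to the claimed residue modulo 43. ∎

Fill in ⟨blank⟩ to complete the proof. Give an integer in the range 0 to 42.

Multiply the listed residues: 21 · 11 · 11 · 21 · 8 = 231 → 2541 → 53361 → 426888.
Reducing modulo 43: 426888 = 9927·43 + 27, so 8^167 ≡ 27.

27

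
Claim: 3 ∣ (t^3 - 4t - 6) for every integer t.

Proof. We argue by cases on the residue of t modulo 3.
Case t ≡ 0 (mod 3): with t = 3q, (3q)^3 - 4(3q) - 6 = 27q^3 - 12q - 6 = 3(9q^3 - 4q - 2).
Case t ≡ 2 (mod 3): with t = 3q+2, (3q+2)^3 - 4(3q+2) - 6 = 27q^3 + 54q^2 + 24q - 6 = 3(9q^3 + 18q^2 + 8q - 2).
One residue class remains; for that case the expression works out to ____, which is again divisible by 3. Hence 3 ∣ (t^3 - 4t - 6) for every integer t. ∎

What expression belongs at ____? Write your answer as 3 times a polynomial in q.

3(9q^3 + 9q^2 - q - 3)

The residues treated are {0, 2}, so the missing case is t ≡ 1 (mod 3); write t = 3q+1.
Then (3q+1)^3 - 4(3q+1) - 6 = 27q^3 + 27q^2 - 3q - 9 = 3(9q^3 + 9q^2 - q - 3).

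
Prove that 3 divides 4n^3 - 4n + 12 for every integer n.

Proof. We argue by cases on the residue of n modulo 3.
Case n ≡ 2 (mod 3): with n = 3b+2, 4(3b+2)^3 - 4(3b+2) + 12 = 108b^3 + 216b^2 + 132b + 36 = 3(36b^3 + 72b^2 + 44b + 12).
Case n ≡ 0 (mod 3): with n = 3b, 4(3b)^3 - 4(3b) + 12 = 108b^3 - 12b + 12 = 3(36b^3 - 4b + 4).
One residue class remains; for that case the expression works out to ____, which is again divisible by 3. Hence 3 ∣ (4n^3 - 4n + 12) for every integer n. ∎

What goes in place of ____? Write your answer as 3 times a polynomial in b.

3(36b^3 + 36b^2 + 8b + 4)

The residues treated are {2, 0}, so the missing case is n ≡ 1 (mod 3); write n = 3b+1.
Then 4(3b+1)^3 - 4(3b+1) + 12 = 108b^3 + 108b^2 + 24b + 12 = 3(36b^3 + 36b^2 + 8b + 4).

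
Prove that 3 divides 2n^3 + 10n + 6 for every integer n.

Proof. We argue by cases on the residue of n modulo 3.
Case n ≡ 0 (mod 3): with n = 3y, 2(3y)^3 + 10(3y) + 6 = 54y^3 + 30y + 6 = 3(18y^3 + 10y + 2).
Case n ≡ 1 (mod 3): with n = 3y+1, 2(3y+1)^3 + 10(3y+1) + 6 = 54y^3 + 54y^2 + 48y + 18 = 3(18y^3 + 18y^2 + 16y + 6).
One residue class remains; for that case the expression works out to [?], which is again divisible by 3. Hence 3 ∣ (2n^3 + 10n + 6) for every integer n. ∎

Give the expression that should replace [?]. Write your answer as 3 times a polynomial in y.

Only n ≡ 2 (mod 3) is unaccounted for. Put n = 3y+2:
2(3y+2)^3 + 10(3y+2) + 6 expands to 54y^3 + 108y^2 + 102y + 42,
and factoring out 3 leaves 3(18y^3 + 36y^2 + 34y + 14).

3(18y^3 + 36y^2 + 34y + 14)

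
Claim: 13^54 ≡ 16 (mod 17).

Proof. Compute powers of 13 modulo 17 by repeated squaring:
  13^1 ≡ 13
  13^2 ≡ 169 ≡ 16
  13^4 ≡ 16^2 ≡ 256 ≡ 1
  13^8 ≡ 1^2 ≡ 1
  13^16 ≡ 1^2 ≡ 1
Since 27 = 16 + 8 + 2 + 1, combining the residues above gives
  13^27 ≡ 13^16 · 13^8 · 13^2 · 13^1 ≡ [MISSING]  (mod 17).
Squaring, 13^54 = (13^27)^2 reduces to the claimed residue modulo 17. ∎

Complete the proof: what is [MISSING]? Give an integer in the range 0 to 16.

4

Multiply the listed residues: 1 · 1 · 16 · 13 = 1 → 16 → 208.
Reducing modulo 17: 208 = 12·17 + 4, so 13^27 ≡ 4.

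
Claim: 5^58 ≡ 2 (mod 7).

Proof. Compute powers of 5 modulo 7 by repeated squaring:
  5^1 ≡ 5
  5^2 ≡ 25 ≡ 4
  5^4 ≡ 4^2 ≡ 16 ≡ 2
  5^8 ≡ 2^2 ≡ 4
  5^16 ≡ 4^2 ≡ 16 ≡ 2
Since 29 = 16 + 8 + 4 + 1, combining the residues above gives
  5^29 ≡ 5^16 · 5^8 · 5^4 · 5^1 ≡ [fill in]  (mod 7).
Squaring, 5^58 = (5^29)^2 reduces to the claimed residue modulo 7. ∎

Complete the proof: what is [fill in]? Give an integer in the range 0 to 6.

5^16 · 5^8 · 5^4 · 5^1 ≡ 2 · 4 · 2 · 5 = 80.
80 mod 7 = 3, so 5^29 ≡ 3 (mod 7).

3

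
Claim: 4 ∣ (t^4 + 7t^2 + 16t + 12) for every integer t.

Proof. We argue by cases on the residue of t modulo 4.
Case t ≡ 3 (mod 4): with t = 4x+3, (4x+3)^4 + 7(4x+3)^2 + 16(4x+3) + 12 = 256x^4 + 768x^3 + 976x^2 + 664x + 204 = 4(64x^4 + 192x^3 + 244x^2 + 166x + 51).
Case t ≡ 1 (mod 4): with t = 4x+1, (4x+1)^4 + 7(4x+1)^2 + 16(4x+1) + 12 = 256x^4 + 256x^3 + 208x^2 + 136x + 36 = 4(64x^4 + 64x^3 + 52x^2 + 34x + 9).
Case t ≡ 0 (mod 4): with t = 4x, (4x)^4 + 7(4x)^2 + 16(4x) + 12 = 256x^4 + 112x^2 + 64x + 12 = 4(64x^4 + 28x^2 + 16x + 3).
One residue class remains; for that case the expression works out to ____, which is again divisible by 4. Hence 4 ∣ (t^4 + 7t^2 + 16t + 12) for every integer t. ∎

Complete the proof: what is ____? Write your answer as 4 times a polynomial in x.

4(64x^4 + 128x^3 + 124x^2 + 76x + 22)

The residues treated are {3, 1, 0}, so the missing case is t ≡ 2 (mod 4); write t = 4x+2.
Then (4x+2)^4 + 7(4x+2)^2 + 16(4x+2) + 12 = 256x^4 + 512x^3 + 496x^2 + 304x + 88 = 4(64x^4 + 128x^3 + 124x^2 + 76x + 22).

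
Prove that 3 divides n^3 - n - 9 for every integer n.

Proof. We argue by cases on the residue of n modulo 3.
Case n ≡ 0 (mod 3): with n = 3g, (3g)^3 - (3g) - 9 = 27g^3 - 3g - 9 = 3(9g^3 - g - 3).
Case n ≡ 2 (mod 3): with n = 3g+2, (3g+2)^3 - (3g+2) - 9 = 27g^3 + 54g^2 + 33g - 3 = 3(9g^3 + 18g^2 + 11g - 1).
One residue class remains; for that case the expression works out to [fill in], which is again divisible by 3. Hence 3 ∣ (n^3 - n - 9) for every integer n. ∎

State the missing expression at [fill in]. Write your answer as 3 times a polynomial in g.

3(9g^3 + 9g^2 + 2g - 3)

The residues treated are {0, 2}, so the missing case is n ≡ 1 (mod 3); write n = 3g+1.
Then (3g+1)^3 - (3g+1) - 9 = 27g^3 + 27g^2 + 6g - 9 = 3(9g^3 + 9g^2 + 2g - 3).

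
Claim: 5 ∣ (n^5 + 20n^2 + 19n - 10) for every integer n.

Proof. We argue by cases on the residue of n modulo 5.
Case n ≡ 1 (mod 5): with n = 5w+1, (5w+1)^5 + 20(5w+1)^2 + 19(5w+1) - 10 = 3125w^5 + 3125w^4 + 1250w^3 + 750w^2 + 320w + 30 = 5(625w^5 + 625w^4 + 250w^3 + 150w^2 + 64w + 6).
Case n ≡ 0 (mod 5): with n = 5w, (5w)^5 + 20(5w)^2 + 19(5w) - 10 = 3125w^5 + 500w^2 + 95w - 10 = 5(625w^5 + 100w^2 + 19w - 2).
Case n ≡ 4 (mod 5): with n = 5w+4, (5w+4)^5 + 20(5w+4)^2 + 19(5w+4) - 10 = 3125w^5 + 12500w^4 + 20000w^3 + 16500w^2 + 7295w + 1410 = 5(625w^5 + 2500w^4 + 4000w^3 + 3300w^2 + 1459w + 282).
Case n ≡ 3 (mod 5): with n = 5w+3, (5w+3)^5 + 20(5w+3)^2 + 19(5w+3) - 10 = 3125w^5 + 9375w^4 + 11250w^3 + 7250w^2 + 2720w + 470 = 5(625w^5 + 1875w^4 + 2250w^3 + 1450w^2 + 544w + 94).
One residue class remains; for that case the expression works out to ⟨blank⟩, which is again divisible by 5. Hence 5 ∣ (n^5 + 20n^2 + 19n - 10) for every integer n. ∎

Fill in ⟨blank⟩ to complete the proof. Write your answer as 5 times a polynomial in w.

Only n ≡ 2 (mod 5) is unaccounted for. Put n = 5w+2:
(5w+2)^5 + 20(5w+2)^2 + 19(5w+2) - 10 expands to 3125w^5 + 6250w^4 + 5000w^3 + 2500w^2 + 895w + 140,
and factoring out 5 leaves 5(625w^5 + 1250w^4 + 1000w^3 + 500w^2 + 179w + 28).

5(625w^5 + 1250w^4 + 1000w^3 + 500w^2 + 179w + 28)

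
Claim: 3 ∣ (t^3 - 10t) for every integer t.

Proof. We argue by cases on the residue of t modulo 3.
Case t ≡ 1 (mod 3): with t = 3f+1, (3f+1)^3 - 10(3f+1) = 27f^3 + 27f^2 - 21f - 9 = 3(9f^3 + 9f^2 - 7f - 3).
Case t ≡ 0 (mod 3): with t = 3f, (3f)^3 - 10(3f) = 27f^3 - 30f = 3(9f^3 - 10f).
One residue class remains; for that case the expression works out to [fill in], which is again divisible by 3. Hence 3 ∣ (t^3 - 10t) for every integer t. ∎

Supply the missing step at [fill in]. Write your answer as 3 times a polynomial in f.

3(9f^3 + 18f^2 + 2f - 4)

The residues treated are {1, 0}, so the missing case is t ≡ 2 (mod 3); write t = 3f+2.
Then (3f+2)^3 - 10(3f+2) = 27f^3 + 54f^2 + 6f - 12 = 3(9f^3 + 18f^2 + 2f - 4).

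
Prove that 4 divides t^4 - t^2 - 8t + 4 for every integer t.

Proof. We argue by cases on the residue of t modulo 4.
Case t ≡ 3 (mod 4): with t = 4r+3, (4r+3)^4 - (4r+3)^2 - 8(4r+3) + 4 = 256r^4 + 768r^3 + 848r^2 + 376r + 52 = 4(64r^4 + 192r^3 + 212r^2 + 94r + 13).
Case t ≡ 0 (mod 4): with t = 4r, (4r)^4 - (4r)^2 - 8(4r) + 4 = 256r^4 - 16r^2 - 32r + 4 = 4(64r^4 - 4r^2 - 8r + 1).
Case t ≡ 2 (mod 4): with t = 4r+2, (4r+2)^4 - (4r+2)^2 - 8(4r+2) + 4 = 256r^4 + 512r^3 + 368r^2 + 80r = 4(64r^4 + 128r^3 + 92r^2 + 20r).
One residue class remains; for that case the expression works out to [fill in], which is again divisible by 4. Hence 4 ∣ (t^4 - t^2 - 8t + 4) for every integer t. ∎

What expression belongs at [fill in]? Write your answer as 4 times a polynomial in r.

4(64r^4 + 64r^3 + 20r^2 - 6r - 1)

The residues treated are {3, 0, 2}, so the missing case is t ≡ 1 (mod 4); write t = 4r+1.
Then (4r+1)^4 - (4r+1)^2 - 8(4r+1) + 4 = 256r^4 + 256r^3 + 80r^2 - 24r - 4 = 4(64r^4 + 64r^3 + 20r^2 - 6r - 1).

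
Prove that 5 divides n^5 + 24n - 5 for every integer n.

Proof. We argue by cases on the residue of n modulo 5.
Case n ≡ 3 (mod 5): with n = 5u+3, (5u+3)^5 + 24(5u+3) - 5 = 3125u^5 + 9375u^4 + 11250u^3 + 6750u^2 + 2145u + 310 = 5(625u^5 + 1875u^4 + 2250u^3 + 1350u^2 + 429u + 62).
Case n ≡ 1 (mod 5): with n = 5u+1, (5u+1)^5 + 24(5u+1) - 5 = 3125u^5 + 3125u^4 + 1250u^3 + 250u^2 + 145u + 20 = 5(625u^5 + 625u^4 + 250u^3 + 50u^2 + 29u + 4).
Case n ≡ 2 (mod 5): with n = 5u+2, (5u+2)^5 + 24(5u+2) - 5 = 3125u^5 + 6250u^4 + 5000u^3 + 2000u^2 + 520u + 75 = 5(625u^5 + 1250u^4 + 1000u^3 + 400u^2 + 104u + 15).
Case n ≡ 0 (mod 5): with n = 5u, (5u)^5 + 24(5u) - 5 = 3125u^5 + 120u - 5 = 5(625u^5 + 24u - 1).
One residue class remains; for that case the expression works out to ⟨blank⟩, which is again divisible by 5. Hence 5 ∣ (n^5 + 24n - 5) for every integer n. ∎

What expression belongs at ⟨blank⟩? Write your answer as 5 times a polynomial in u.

5(625u^5 + 2500u^4 + 4000u^3 + 3200u^2 + 1304u + 223)

Only n ≡ 4 (mod 5) is unaccounted for. Put n = 5u+4:
(5u+4)^5 + 24(5u+4) - 5 expands to 3125u^5 + 12500u^4 + 20000u^3 + 16000u^2 + 6520u + 1115,
and factoring out 5 leaves 5(625u^5 + 2500u^4 + 4000u^3 + 3200u^2 + 1304u + 223).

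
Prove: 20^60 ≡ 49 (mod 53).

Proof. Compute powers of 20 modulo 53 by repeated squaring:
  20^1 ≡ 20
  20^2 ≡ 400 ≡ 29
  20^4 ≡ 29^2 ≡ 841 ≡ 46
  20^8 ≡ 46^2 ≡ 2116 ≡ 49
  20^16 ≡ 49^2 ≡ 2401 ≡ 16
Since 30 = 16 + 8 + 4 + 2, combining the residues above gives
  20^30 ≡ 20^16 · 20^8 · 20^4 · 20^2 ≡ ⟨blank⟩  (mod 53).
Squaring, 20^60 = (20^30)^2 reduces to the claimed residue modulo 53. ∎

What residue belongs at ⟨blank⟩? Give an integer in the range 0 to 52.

7

20^16 · 20^8 · 20^4 · 20^2 ≡ 16 · 49 · 46 · 29 = 1045856.
1045856 mod 53 = 7, so 20^30 ≡ 7 (mod 53).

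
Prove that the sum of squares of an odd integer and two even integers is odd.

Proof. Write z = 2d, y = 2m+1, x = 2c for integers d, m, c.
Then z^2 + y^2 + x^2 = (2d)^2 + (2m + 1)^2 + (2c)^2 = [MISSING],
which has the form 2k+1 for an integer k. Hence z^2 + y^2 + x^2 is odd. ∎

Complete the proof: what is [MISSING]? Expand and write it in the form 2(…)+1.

2(2c^2 + 2d^2 + 2m^2 + 2m) + 1

(2d)^2 + (2m + 1)^2 + (2c)^2 = 4c^2 + 4d^2 + 4m^2 + 4m + 1
= 2(2c^2 + 2d^2 + 2m^2 + 2m) + 1.
Since 2c^2 + 2d^2 + 2m^2 + 2m is an integer, the sum of squares is of the form 2k+1 for an integer k.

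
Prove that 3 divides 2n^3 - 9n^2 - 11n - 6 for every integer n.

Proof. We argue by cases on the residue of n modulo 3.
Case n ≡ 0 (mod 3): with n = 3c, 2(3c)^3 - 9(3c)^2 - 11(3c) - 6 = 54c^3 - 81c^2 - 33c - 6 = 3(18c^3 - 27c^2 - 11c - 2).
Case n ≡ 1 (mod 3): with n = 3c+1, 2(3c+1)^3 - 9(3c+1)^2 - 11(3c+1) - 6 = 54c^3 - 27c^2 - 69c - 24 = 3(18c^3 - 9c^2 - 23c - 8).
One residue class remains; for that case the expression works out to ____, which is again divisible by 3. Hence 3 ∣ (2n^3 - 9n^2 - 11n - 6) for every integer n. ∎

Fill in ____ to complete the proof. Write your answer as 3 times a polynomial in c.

Only n ≡ 2 (mod 3) is unaccounted for. Put n = 3c+2:
2(3c+2)^3 - 9(3c+2)^2 - 11(3c+2) - 6 expands to 54c^3 + 27c^2 - 69c - 48,
and factoring out 3 leaves 3(18c^3 + 9c^2 - 23c - 16).

3(18c^3 + 9c^2 - 23c - 16)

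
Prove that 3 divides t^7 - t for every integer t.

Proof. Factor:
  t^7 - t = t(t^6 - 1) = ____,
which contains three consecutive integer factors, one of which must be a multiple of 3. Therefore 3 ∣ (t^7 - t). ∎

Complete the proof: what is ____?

t^6 - 1 = (t^2 - 1)(t^4 + t^2 + 1), and t^2 - 1 = (t-1)(t+1).
So t(t^6 - 1) = (t - 1)t(t + 1)(t^4 + t^2 + 1).

(t - 1)t(t + 1)(t^4 + t^2 + 1)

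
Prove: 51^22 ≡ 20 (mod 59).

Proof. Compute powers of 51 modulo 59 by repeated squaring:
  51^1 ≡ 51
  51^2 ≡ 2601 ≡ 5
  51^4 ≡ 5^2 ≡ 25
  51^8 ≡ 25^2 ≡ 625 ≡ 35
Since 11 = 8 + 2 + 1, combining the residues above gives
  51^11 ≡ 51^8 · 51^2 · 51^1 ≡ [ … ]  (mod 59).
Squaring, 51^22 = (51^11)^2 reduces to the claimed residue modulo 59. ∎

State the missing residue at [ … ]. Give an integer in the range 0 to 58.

16

51^8 · 51^2 · 51^1 ≡ 35 · 5 · 51 = 8925.
8925 mod 59 = 16, so 51^11 ≡ 16 (mod 59).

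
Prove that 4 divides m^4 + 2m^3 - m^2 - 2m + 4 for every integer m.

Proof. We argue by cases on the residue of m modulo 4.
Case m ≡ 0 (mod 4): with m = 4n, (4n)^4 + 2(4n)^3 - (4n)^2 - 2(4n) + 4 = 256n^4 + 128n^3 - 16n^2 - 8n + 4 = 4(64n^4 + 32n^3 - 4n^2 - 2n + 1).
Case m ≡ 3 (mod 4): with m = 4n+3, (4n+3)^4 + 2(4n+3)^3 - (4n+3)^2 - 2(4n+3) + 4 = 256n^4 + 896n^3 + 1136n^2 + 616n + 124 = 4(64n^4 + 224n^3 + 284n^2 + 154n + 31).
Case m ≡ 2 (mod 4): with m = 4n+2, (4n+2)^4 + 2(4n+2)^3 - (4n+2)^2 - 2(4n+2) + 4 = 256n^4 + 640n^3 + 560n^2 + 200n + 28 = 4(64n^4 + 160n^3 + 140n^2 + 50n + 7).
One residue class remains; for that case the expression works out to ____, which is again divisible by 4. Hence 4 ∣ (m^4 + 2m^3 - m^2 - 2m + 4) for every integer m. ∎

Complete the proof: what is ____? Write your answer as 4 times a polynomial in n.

4(64n^4 + 96n^3 + 44n^2 + 6n + 1)

The residues treated are {0, 3, 2}, so the missing case is m ≡ 1 (mod 4); write m = 4n+1.
Then (4n+1)^4 + 2(4n+1)^3 - (4n+1)^2 - 2(4n+1) + 4 = 256n^4 + 384n^3 + 176n^2 + 24n + 4 = 4(64n^4 + 96n^3 + 44n^2 + 6n + 1).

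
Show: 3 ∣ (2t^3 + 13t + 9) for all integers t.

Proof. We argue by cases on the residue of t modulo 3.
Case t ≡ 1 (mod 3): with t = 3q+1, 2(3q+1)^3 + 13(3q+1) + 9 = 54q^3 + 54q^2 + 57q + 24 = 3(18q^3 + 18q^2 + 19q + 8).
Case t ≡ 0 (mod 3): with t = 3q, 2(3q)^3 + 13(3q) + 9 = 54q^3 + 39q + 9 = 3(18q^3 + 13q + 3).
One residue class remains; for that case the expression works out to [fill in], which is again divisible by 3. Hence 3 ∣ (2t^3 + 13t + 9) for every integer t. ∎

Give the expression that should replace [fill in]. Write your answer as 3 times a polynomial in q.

3(18q^3 + 36q^2 + 37q + 17)

Only t ≡ 2 (mod 3) is unaccounted for. Put t = 3q+2:
2(3q+2)^3 + 13(3q+2) + 9 expands to 54q^3 + 108q^2 + 111q + 51,
and factoring out 3 leaves 3(18q^3 + 36q^2 + 37q + 17).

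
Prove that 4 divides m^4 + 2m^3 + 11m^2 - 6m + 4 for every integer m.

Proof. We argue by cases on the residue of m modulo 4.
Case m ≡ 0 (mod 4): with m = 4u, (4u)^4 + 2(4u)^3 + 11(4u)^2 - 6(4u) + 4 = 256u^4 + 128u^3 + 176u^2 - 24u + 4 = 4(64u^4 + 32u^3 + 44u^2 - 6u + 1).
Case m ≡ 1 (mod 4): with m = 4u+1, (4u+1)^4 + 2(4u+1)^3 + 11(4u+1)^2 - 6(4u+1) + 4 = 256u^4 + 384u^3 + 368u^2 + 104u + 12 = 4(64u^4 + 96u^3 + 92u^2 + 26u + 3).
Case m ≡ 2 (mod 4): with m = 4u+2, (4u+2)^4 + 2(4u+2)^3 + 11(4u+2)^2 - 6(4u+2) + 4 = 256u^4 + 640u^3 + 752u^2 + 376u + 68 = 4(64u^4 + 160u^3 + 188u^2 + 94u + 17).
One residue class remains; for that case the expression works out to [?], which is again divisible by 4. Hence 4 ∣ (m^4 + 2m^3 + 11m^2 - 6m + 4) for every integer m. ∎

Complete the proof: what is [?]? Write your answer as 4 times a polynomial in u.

4(64u^4 + 224u^3 + 332u^2 + 222u + 55)

Only m ≡ 3 (mod 4) is unaccounted for. Put m = 4u+3:
(4u+3)^4 + 2(4u+3)^3 + 11(4u+3)^2 - 6(4u+3) + 4 expands to 256u^4 + 896u^3 + 1328u^2 + 888u + 220,
and factoring out 4 leaves 4(64u^4 + 224u^3 + 332u^2 + 222u + 55).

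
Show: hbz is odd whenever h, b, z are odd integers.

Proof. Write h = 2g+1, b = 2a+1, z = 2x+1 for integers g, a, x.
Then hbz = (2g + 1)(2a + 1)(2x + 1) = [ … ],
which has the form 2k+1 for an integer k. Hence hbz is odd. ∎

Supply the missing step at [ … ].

(2g + 1)(2a + 1)(2x + 1) = 8agx + 4ag + 4ax + 2a + 4gx + 2g + 2x + 1
= 2(4agx + 2ag + 2ax + a + 2gx + g + x) + 1.
Since 4agx + 2ag + 2ax + a + 2gx + g + x is an integer, the product is of the form 2k+1 for an integer k.

2(4agx + 2ag + 2ax + a + 2gx + g + x) + 1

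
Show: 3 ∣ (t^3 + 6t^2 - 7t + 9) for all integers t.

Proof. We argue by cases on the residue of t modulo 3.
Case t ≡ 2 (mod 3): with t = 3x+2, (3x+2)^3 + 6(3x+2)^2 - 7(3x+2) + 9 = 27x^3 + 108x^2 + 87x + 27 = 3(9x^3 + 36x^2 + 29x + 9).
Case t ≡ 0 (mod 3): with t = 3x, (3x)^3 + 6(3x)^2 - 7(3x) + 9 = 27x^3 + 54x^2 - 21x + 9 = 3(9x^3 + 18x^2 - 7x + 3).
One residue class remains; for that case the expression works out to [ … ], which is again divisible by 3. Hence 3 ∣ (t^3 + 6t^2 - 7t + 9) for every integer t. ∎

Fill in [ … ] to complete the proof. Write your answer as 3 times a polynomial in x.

The residues treated are {2, 0}, so the missing case is t ≡ 1 (mod 3); write t = 3x+1.
Then (3x+1)^3 + 6(3x+1)^2 - 7(3x+1) + 9 = 27x^3 + 81x^2 + 24x + 9 = 3(9x^3 + 27x^2 + 8x + 3).

3(9x^3 + 27x^2 + 8x + 3)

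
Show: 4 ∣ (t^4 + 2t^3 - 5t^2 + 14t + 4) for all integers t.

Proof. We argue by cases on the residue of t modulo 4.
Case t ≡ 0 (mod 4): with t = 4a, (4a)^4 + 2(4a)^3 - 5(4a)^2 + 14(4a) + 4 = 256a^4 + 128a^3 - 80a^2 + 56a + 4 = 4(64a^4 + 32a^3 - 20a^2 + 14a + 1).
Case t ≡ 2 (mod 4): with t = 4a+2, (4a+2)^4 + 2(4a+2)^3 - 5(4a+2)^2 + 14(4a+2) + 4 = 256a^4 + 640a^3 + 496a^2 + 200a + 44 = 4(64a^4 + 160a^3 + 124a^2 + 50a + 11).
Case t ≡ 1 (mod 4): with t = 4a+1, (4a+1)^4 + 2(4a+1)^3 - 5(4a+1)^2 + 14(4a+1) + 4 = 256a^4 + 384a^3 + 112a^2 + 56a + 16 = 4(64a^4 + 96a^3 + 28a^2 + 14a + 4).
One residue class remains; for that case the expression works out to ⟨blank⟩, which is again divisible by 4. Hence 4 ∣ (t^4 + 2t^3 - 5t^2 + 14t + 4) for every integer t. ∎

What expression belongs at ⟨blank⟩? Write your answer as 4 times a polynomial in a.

4(64a^4 + 224a^3 + 268a^2 + 146a + 34)

Only t ≡ 3 (mod 4) is unaccounted for. Put t = 4a+3:
(4a+3)^4 + 2(4a+3)^3 - 5(4a+3)^2 + 14(4a+3) + 4 expands to 256a^4 + 896a^3 + 1072a^2 + 584a + 136,
and factoring out 4 leaves 4(64a^4 + 224a^3 + 268a^2 + 146a + 34).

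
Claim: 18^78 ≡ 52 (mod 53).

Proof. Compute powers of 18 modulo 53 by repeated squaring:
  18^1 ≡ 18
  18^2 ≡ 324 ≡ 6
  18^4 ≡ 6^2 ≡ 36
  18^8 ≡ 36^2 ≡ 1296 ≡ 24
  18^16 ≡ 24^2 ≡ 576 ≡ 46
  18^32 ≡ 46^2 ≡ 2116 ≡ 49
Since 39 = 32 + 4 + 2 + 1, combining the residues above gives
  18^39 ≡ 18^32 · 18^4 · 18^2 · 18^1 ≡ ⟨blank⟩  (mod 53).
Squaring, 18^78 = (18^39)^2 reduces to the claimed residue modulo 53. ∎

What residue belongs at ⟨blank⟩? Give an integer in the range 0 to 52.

30

18^32 · 18^4 · 18^2 · 18^1 ≡ 49 · 36 · 6 · 18 = 190512.
190512 mod 53 = 30, so 18^39 ≡ 30 (mod 53).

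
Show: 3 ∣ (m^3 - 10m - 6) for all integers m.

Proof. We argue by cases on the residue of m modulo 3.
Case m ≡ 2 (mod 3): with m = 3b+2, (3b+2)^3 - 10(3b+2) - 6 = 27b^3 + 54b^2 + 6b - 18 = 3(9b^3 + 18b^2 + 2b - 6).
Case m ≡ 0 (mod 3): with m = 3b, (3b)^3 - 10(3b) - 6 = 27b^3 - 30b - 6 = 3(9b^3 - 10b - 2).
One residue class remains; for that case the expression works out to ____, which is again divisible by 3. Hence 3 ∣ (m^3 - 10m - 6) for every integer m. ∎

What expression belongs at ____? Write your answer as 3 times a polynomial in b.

The residues treated are {2, 0}, so the missing case is m ≡ 1 (mod 3); write m = 3b+1.
Then (3b+1)^3 - 10(3b+1) - 6 = 27b^3 + 27b^2 - 21b - 15 = 3(9b^3 + 9b^2 - 7b - 5).

3(9b^3 + 9b^2 - 7b - 5)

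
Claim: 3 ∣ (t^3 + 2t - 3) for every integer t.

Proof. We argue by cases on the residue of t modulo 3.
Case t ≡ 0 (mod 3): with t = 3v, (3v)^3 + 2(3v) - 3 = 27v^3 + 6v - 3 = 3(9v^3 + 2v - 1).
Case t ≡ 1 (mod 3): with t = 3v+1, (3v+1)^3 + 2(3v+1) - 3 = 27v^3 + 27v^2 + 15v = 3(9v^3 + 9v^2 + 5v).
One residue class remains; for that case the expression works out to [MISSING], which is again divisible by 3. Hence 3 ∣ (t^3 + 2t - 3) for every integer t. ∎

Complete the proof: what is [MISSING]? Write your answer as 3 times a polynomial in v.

The residues treated are {0, 1}, so the missing case is t ≡ 2 (mod 3); write t = 3v+2.
Then (3v+2)^3 + 2(3v+2) - 3 = 27v^3 + 54v^2 + 42v + 9 = 3(9v^3 + 18v^2 + 14v + 3).

3(9v^3 + 18v^2 + 14v + 3)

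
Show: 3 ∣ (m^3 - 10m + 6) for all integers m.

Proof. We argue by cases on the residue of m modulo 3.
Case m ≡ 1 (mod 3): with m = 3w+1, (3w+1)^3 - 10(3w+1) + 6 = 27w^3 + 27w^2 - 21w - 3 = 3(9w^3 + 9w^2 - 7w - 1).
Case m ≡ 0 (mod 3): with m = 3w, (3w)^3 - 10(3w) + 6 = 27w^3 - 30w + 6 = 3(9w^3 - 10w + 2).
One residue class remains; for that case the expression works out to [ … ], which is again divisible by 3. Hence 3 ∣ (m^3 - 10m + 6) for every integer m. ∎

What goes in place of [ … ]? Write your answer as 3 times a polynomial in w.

The residues treated are {1, 0}, so the missing case is m ≡ 2 (mod 3); write m = 3w+2.
Then (3w+2)^3 - 10(3w+2) + 6 = 27w^3 + 54w^2 + 6w - 6 = 3(9w^3 + 18w^2 + 2w - 2).

3(9w^3 + 18w^2 + 2w - 2)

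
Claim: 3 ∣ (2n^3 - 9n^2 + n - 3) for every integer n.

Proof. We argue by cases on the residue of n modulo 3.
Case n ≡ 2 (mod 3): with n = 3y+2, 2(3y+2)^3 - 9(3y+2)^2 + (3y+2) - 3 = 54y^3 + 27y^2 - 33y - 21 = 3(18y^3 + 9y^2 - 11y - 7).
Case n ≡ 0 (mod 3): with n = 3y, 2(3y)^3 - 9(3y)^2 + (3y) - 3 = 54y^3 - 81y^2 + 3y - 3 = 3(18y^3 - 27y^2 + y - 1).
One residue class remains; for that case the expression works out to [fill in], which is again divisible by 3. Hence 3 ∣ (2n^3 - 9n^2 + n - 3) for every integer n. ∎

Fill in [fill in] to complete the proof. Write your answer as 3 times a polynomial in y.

Only n ≡ 1 (mod 3) is unaccounted for. Put n = 3y+1:
2(3y+1)^3 - 9(3y+1)^2 + (3y+1) - 3 expands to 54y^3 - 27y^2 - 33y - 9,
and factoring out 3 leaves 3(18y^3 - 9y^2 - 11y - 3).

3(18y^3 - 9y^2 - 11y - 3)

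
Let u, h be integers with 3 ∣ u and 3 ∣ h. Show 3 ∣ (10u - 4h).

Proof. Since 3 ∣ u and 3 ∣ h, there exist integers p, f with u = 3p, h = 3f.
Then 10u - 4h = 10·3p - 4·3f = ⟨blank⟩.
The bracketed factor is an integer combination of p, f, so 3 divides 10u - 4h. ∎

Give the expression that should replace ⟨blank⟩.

3(-4f + 10p)

Each term has a factor of 3: 10·3p - 4·3f = 3·(-4f + 10p).
Since -4f + 10p is an integer, 3 ∣ (10u - 4h).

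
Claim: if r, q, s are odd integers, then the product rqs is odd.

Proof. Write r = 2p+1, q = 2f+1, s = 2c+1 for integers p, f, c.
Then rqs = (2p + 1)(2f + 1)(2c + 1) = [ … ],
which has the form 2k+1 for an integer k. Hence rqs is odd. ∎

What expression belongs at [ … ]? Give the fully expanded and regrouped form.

Expanding: (2p + 1)(2f + 1)(2c + 1) = 8cfp + 4cf + 4cp + 2c + 4fp + 2f + 2p + 1.
Every term except the constant is even, so this is 2(4cfp + 2cf + 2cp + c + 2fp + f + p) + 1,
and 4cfp + 2cf + 2cp + c + 2fp + f + p ∈ ℤ gives the required form.

2(4cfp + 2cf + 2cp + c + 2fp + f + p) + 1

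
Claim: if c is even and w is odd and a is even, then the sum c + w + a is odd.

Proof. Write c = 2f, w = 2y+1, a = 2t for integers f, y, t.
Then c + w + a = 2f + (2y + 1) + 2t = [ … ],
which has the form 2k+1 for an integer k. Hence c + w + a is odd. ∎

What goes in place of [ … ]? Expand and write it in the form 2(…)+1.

2f + (2y + 1) + 2t = 2f + 2t + 2y + 1
= 2(f + t + y) + 1.
Since f + t + y is an integer, the sum is of the form 2k+1 for an integer k.

2(f + t + y) + 1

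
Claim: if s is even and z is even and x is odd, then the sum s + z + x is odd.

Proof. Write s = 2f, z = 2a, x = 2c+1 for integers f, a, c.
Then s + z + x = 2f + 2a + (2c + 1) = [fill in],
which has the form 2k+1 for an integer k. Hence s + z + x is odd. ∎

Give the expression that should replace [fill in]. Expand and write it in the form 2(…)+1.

Expanding: 2f + 2a + (2c + 1) = 2a + 2c + 2f + 1.
Every term except the constant is even, so this is 2(a + c + f) + 1,
and a + c + f ∈ ℤ gives the required form.

2(a + c + f) + 1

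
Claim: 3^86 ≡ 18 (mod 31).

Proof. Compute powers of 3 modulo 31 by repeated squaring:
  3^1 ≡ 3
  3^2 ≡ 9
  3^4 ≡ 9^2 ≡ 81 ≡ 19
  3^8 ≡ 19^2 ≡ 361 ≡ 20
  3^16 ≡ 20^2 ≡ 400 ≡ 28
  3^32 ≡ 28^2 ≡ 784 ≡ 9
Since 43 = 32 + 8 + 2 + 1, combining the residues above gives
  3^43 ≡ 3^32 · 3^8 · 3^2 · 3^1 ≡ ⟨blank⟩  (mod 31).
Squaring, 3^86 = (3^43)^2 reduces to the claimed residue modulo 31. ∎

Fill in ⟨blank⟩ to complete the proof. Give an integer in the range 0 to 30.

24

Multiply the listed residues: 9 · 20 · 9 · 3 = 180 → 1620 → 4860.
Reducing modulo 31: 4860 = 156·31 + 24, so 3^43 ≡ 24.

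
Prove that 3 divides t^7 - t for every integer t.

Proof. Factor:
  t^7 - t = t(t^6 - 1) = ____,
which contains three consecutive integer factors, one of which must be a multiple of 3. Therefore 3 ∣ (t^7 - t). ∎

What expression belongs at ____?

(t - 1)t(t + 1)(t^4 + t^2 + 1)

t^6 - 1 = (t^2 - 1)(t^4 + t^2 + 1), and t^2 - 1 = (t-1)(t+1).
So t(t^6 - 1) = (t - 1)t(t + 1)(t^4 + t^2 + 1).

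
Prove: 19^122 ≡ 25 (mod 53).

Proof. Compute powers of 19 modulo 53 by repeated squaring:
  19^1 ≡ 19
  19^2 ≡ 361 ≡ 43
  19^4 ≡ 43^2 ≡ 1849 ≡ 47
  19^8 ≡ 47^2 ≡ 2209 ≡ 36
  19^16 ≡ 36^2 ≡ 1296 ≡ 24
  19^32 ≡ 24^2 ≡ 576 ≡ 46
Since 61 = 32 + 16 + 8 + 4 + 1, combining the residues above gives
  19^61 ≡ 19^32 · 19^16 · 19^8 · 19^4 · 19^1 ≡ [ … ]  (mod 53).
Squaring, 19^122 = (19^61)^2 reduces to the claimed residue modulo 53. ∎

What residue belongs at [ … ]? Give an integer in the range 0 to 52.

19^32 · 19^16 · 19^8 · 19^4 · 19^1 ≡ 46 · 24 · 36 · 47 · 19 = 35491392.
35491392 mod 53 = 48, so 19^61 ≡ 48 (mod 53).

48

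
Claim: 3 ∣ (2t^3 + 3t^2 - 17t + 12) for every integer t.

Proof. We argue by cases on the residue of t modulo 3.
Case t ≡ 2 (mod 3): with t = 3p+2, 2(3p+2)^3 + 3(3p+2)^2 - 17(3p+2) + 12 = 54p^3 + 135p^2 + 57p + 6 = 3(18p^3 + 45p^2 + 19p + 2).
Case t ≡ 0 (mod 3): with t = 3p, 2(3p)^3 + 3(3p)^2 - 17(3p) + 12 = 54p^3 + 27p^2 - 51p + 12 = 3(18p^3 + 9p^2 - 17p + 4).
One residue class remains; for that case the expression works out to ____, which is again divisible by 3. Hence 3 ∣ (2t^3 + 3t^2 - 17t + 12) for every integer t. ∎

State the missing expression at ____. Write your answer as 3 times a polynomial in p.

3(18p^3 + 27p^2 - 5p)

Only t ≡ 1 (mod 3) is unaccounted for. Put t = 3p+1:
2(3p+1)^3 + 3(3p+1)^2 - 17(3p+1) + 12 expands to 54p^3 + 81p^2 - 15p,
and factoring out 3 leaves 3(18p^3 + 27p^2 - 5p).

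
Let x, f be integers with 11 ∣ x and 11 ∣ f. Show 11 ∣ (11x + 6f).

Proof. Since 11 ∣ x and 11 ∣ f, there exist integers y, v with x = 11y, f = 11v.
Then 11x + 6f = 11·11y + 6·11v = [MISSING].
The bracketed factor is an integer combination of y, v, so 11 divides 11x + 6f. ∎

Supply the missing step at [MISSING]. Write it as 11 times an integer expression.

11(6v + 11y)

Pull the common 11 out of every term: 11·11y + 6·11v = 11(6v + 11y).
6v + 11y is an integer, which exhibits the divisibility.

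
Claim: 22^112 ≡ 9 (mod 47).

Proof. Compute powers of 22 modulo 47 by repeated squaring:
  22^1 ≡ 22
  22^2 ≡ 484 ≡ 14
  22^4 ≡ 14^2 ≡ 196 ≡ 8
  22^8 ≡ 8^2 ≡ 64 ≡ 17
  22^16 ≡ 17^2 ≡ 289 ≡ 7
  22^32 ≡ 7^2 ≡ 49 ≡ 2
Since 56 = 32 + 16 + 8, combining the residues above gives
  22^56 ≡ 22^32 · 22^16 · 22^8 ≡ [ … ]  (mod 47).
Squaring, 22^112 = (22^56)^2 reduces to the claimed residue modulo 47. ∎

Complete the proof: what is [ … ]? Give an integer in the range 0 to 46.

22^32 · 22^16 · 22^8 ≡ 2 · 7 · 17 = 238.
238 mod 47 = 3, so 22^56 ≡ 3 (mod 47).

3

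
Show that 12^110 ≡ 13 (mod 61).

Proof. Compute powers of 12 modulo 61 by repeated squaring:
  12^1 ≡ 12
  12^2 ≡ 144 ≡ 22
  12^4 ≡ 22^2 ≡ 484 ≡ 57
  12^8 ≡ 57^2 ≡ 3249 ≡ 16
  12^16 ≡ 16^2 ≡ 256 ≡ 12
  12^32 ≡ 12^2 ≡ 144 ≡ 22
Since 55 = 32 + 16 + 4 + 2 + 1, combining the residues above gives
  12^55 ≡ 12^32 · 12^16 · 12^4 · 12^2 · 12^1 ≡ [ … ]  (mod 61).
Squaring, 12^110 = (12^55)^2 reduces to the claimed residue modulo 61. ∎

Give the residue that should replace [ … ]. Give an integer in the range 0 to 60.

47

Multiply the listed residues: 22 · 12 · 57 · 22 · 12 = 264 → 15048 → 331056 → 3972672.
Reducing modulo 61: 3972672 = 65125·61 + 47, so 12^55 ≡ 47.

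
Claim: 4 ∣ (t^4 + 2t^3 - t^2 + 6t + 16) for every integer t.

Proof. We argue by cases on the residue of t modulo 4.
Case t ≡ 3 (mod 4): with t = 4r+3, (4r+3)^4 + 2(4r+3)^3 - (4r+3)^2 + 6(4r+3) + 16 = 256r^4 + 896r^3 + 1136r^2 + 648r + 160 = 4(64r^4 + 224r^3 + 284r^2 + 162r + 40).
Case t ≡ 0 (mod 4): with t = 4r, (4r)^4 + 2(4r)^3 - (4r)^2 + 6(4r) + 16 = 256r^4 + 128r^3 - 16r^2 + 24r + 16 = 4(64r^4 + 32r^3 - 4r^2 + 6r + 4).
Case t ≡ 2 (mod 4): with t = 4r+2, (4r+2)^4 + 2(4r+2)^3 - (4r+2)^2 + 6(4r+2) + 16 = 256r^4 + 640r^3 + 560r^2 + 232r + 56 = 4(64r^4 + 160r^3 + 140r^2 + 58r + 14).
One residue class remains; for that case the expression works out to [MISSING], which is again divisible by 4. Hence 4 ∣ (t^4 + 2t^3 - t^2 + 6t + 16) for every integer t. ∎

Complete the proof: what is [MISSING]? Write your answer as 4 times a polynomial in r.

The residues treated are {3, 0, 2}, so the missing case is t ≡ 1 (mod 4); write t = 4r+1.
Then (4r+1)^4 + 2(4r+1)^3 - (4r+1)^2 + 6(4r+1) + 16 = 256r^4 + 384r^3 + 176r^2 + 56r + 24 = 4(64r^4 + 96r^3 + 44r^2 + 14r + 6).

4(64r^4 + 96r^3 + 44r^2 + 14r + 6)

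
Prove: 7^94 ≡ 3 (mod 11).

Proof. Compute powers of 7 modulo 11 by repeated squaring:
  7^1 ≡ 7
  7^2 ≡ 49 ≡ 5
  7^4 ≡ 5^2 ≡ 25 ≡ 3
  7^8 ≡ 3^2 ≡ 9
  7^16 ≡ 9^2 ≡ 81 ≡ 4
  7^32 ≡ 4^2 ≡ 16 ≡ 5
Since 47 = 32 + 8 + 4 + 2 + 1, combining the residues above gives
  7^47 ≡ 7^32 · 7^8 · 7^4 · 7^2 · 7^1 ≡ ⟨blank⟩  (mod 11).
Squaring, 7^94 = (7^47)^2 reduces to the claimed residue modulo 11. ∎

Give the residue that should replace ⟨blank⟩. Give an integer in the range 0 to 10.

6

7^32 · 7^8 · 7^4 · 7^2 · 7^1 ≡ 5 · 9 · 3 · 5 · 7 = 4725.
4725 mod 11 = 6, so 7^47 ≡ 6 (mod 11).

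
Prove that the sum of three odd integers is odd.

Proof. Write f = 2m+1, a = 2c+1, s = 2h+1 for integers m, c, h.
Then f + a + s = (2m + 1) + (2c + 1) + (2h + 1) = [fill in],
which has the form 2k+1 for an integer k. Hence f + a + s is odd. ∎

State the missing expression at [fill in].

Expanding: (2m + 1) + (2c + 1) + (2h + 1) = 2c + 2h + 2m + 3.
Every term except the constant is even, so this is 2(c + h + m + 1) + 1,
and c + h + m + 1 ∈ ℤ gives the required form.

2(c + h + m + 1) + 1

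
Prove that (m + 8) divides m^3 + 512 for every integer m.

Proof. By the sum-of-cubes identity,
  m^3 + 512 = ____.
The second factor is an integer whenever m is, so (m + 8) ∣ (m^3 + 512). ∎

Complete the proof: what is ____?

(m + 8)(m^2 - 8m + 64)

Polynomial division of m^3 + 512 by m + 8 leaves remainder 0 and quotient m^2 - 8m + 64.
Hence m^3 + 512 = (m + 8)(m^2 - 8m + 64).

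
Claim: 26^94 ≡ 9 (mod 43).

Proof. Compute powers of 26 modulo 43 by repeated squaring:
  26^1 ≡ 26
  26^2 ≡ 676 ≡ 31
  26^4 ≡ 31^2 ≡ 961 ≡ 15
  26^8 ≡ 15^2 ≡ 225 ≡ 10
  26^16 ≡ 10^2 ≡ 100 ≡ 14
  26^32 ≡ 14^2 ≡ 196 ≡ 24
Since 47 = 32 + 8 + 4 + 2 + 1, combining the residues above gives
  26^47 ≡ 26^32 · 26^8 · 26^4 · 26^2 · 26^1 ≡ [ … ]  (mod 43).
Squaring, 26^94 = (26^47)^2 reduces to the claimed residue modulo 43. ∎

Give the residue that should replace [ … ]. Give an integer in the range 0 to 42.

26^32 · 26^8 · 26^4 · 26^2 · 26^1 ≡ 24 · 10 · 15 · 31 · 26 = 2901600.
2901600 mod 43 = 3, so 26^47 ≡ 3 (mod 43).

3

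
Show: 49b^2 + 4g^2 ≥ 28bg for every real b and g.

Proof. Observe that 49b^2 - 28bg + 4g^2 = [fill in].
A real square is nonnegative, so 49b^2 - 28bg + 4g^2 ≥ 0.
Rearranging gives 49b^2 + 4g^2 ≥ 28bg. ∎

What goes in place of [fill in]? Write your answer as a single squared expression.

49b^2 - 28bg + 4g^2 is a perfect-square trinomial: the outer terms are (7b)^2 and (2g)^2, and the cross term is -2·7b·2g.
So 49b^2 - 28bg + 4g^2 = (7b - 2g)^2 ≥ 0.

(7b - 2g)^2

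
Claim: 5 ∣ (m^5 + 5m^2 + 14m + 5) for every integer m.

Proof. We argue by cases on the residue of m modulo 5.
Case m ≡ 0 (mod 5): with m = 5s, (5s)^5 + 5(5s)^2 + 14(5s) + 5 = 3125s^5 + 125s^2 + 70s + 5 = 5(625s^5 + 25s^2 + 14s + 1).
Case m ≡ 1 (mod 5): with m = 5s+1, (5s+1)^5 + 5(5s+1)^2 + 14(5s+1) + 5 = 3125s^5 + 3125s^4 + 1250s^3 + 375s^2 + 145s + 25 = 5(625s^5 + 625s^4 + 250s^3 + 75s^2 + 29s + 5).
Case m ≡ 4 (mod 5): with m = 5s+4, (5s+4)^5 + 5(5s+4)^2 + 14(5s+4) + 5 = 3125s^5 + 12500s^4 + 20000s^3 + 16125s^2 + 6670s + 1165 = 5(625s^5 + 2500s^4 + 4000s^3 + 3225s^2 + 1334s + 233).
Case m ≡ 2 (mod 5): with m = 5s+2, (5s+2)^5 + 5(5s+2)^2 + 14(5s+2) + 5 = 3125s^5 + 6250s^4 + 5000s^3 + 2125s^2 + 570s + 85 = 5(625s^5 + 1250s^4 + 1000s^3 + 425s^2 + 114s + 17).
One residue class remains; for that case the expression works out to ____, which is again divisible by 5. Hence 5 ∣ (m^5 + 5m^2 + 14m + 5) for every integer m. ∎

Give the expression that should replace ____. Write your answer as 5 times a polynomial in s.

Only m ≡ 3 (mod 5) is unaccounted for. Put m = 5s+3:
(5s+3)^5 + 5(5s+3)^2 + 14(5s+3) + 5 expands to 3125s^5 + 9375s^4 + 11250s^3 + 6875s^2 + 2245s + 335,
and factoring out 5 leaves 5(625s^5 + 1875s^4 + 2250s^3 + 1375s^2 + 449s + 67).

5(625s^5 + 1875s^4 + 2250s^3 + 1375s^2 + 449s + 67)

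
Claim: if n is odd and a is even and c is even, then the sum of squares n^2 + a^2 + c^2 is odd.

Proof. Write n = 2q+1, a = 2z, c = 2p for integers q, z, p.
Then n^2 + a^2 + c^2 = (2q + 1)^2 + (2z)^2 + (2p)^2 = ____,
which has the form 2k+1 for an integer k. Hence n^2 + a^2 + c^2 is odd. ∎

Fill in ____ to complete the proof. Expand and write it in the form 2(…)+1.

2(2p^2 + 2q^2 + 2q + 2z^2) + 1

Expanding: (2q + 1)^2 + (2z)^2 + (2p)^2 = 4p^2 + 4q^2 + 4q + 4z^2 + 1.
Every term except the constant is even, so this is 2(2p^2 + 2q^2 + 2q + 2z^2) + 1,
and 2p^2 + 2q^2 + 2q + 2z^2 ∈ ℤ gives the required form.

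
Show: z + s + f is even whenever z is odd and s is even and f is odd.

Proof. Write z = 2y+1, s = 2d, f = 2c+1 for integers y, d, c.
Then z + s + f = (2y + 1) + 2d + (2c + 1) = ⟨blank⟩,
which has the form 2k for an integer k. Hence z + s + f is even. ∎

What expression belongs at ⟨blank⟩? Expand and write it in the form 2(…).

2(c + d + y + 1)

Expanding: (2y + 1) + 2d + (2c + 1) = 2c + 2d + 2y + 2.
Every term is even; pulling out the factor of 2 gives 2(c + d + y + 1).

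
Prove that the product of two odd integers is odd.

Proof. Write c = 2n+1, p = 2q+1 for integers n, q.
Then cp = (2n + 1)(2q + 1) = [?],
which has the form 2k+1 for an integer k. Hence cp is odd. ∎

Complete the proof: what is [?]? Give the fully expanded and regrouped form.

Expanding: (2n + 1)(2q + 1) = 4nq + 2n + 2q + 1.
Every term except the constant is even, so this is 2(2nq + n + q) + 1,
and 2nq + n + q ∈ ℤ gives the required form.

2(2nq + n + q) + 1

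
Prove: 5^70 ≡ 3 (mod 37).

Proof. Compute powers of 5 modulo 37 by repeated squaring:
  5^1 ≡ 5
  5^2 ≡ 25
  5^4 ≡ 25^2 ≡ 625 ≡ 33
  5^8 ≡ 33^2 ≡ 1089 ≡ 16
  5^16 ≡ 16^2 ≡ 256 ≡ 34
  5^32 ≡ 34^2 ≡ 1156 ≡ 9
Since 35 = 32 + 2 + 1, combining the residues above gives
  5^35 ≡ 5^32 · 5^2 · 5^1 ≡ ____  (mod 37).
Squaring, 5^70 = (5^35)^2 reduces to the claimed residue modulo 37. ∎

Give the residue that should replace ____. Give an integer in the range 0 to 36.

5^32 · 5^2 · 5^1 ≡ 9 · 25 · 5 = 1125.
1125 mod 37 = 15, so 5^35 ≡ 15 (mod 37).

15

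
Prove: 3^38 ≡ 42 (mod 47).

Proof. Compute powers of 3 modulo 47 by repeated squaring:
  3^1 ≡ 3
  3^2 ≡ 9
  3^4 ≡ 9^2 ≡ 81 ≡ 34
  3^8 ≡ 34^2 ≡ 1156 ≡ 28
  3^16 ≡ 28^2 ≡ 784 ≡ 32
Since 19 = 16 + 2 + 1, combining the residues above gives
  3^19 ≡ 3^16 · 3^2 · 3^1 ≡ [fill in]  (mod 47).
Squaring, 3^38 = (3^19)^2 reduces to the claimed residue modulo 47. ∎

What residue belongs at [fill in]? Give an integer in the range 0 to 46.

3^16 · 3^2 · 3^1 ≡ 32 · 9 · 3 = 864.
864 mod 47 = 18, so 3^19 ≡ 18 (mod 47).

18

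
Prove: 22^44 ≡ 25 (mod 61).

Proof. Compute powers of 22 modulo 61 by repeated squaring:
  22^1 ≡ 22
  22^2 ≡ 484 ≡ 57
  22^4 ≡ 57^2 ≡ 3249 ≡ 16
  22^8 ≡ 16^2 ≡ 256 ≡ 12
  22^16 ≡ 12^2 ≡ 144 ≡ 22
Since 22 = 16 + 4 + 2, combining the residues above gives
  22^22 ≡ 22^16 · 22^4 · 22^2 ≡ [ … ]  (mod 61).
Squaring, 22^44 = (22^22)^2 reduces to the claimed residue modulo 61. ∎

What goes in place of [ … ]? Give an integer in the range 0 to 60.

Multiply the listed residues: 22 · 16 · 57 = 352 → 20064.
Reducing modulo 61: 20064 = 328·61 + 56, so 22^22 ≡ 56.

56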